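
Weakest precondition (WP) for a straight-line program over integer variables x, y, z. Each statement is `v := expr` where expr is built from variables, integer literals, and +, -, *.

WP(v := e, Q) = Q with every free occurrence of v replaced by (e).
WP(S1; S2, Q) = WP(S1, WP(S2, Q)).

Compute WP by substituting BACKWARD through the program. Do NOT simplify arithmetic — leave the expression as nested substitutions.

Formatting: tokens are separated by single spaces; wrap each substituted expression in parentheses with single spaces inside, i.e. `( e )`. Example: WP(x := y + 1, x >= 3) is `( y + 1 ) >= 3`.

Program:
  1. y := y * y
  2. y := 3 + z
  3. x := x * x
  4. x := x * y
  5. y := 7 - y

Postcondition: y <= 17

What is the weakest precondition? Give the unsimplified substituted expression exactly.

post: y <= 17
stmt 5: y := 7 - y  -- replace 1 occurrence(s) of y with (7 - y)
  => ( 7 - y ) <= 17
stmt 4: x := x * y  -- replace 0 occurrence(s) of x with (x * y)
  => ( 7 - y ) <= 17
stmt 3: x := x * x  -- replace 0 occurrence(s) of x with (x * x)
  => ( 7 - y ) <= 17
stmt 2: y := 3 + z  -- replace 1 occurrence(s) of y with (3 + z)
  => ( 7 - ( 3 + z ) ) <= 17
stmt 1: y := y * y  -- replace 0 occurrence(s) of y with (y * y)
  => ( 7 - ( 3 + z ) ) <= 17

Answer: ( 7 - ( 3 + z ) ) <= 17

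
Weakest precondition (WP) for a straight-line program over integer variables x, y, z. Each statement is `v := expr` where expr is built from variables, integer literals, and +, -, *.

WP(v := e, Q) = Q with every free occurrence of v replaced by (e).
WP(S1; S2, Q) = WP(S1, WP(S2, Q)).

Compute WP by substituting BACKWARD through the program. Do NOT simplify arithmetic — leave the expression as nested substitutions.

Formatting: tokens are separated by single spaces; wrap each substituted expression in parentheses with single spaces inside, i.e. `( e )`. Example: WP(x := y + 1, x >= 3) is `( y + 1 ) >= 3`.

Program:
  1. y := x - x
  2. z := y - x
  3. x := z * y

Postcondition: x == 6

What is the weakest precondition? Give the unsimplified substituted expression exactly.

Answer: ( ( ( x - x ) - x ) * ( x - x ) ) == 6

Derivation:
post: x == 6
stmt 3: x := z * y  -- replace 1 occurrence(s) of x with (z * y)
  => ( z * y ) == 6
stmt 2: z := y - x  -- replace 1 occurrence(s) of z with (y - x)
  => ( ( y - x ) * y ) == 6
stmt 1: y := x - x  -- replace 2 occurrence(s) of y with (x - x)
  => ( ( ( x - x ) - x ) * ( x - x ) ) == 6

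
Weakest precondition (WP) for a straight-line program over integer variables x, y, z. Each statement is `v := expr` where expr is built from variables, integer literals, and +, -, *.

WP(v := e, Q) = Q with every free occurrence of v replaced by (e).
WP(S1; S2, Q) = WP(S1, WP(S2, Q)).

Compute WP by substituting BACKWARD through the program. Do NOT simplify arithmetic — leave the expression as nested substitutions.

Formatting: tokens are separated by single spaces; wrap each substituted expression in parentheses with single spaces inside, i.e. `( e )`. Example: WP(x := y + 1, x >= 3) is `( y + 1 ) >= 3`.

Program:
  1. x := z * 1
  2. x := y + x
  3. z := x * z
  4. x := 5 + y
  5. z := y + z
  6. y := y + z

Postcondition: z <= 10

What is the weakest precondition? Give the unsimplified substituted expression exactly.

Answer: ( y + ( ( y + ( z * 1 ) ) * z ) ) <= 10

Derivation:
post: z <= 10
stmt 6: y := y + z  -- replace 0 occurrence(s) of y with (y + z)
  => z <= 10
stmt 5: z := y + z  -- replace 1 occurrence(s) of z with (y + z)
  => ( y + z ) <= 10
stmt 4: x := 5 + y  -- replace 0 occurrence(s) of x with (5 + y)
  => ( y + z ) <= 10
stmt 3: z := x * z  -- replace 1 occurrence(s) of z with (x * z)
  => ( y + ( x * z ) ) <= 10
stmt 2: x := y + x  -- replace 1 occurrence(s) of x with (y + x)
  => ( y + ( ( y + x ) * z ) ) <= 10
stmt 1: x := z * 1  -- replace 1 occurrence(s) of x with (z * 1)
  => ( y + ( ( y + ( z * 1 ) ) * z ) ) <= 10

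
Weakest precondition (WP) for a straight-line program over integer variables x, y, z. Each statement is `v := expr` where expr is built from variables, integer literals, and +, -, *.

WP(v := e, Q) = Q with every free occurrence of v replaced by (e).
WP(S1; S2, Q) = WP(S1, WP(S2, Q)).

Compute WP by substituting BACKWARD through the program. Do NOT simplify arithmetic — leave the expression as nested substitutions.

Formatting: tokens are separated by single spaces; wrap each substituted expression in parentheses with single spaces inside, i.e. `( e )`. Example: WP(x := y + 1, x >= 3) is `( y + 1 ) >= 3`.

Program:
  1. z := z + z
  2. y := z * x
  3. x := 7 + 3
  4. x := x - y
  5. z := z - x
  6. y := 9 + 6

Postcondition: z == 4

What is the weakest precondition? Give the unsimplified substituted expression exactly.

Answer: ( ( z + z ) - ( ( 7 + 3 ) - ( ( z + z ) * x ) ) ) == 4

Derivation:
post: z == 4
stmt 6: y := 9 + 6  -- replace 0 occurrence(s) of y with (9 + 6)
  => z == 4
stmt 5: z := z - x  -- replace 1 occurrence(s) of z with (z - x)
  => ( z - x ) == 4
stmt 4: x := x - y  -- replace 1 occurrence(s) of x with (x - y)
  => ( z - ( x - y ) ) == 4
stmt 3: x := 7 + 3  -- replace 1 occurrence(s) of x with (7 + 3)
  => ( z - ( ( 7 + 3 ) - y ) ) == 4
stmt 2: y := z * x  -- replace 1 occurrence(s) of y with (z * x)
  => ( z - ( ( 7 + 3 ) - ( z * x ) ) ) == 4
stmt 1: z := z + z  -- replace 2 occurrence(s) of z with (z + z)
  => ( ( z + z ) - ( ( 7 + 3 ) - ( ( z + z ) * x ) ) ) == 4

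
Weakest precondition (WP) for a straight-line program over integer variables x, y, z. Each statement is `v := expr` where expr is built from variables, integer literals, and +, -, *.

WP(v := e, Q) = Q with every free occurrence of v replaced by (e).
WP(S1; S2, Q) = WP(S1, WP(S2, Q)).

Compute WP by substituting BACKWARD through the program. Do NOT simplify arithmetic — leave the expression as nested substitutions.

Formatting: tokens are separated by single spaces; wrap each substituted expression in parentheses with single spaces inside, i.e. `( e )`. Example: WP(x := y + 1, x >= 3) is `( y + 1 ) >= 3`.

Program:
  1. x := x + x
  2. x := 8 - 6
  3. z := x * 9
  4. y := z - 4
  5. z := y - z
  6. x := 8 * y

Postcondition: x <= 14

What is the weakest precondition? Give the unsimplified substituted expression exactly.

Answer: ( 8 * ( ( ( 8 - 6 ) * 9 ) - 4 ) ) <= 14

Derivation:
post: x <= 14
stmt 6: x := 8 * y  -- replace 1 occurrence(s) of x with (8 * y)
  => ( 8 * y ) <= 14
stmt 5: z := y - z  -- replace 0 occurrence(s) of z with (y - z)
  => ( 8 * y ) <= 14
stmt 4: y := z - 4  -- replace 1 occurrence(s) of y with (z - 4)
  => ( 8 * ( z - 4 ) ) <= 14
stmt 3: z := x * 9  -- replace 1 occurrence(s) of z with (x * 9)
  => ( 8 * ( ( x * 9 ) - 4 ) ) <= 14
stmt 2: x := 8 - 6  -- replace 1 occurrence(s) of x with (8 - 6)
  => ( 8 * ( ( ( 8 - 6 ) * 9 ) - 4 ) ) <= 14
stmt 1: x := x + x  -- replace 0 occurrence(s) of x with (x + x)
  => ( 8 * ( ( ( 8 - 6 ) * 9 ) - 4 ) ) <= 14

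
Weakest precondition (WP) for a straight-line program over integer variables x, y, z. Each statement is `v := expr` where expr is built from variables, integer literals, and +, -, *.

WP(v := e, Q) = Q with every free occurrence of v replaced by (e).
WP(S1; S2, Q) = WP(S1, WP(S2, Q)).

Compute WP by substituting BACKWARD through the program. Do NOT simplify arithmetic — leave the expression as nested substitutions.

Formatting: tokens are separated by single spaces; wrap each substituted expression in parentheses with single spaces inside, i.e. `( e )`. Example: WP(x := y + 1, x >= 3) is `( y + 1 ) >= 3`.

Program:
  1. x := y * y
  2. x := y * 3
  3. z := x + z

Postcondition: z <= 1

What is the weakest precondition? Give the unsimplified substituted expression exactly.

Answer: ( ( y * 3 ) + z ) <= 1

Derivation:
post: z <= 1
stmt 3: z := x + z  -- replace 1 occurrence(s) of z with (x + z)
  => ( x + z ) <= 1
stmt 2: x := y * 3  -- replace 1 occurrence(s) of x with (y * 3)
  => ( ( y * 3 ) + z ) <= 1
stmt 1: x := y * y  -- replace 0 occurrence(s) of x with (y * y)
  => ( ( y * 3 ) + z ) <= 1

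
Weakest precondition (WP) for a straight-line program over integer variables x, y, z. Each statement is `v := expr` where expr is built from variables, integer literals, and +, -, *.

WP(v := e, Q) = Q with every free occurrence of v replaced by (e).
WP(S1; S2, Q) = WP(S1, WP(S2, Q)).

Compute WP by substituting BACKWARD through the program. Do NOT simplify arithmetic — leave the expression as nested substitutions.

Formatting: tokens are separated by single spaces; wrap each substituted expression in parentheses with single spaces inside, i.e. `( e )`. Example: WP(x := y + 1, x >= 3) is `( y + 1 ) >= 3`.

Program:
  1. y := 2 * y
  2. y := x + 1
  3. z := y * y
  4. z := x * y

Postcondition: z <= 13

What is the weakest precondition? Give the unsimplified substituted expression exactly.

post: z <= 13
stmt 4: z := x * y  -- replace 1 occurrence(s) of z with (x * y)
  => ( x * y ) <= 13
stmt 3: z := y * y  -- replace 0 occurrence(s) of z with (y * y)
  => ( x * y ) <= 13
stmt 2: y := x + 1  -- replace 1 occurrence(s) of y with (x + 1)
  => ( x * ( x + 1 ) ) <= 13
stmt 1: y := 2 * y  -- replace 0 occurrence(s) of y with (2 * y)
  => ( x * ( x + 1 ) ) <= 13

Answer: ( x * ( x + 1 ) ) <= 13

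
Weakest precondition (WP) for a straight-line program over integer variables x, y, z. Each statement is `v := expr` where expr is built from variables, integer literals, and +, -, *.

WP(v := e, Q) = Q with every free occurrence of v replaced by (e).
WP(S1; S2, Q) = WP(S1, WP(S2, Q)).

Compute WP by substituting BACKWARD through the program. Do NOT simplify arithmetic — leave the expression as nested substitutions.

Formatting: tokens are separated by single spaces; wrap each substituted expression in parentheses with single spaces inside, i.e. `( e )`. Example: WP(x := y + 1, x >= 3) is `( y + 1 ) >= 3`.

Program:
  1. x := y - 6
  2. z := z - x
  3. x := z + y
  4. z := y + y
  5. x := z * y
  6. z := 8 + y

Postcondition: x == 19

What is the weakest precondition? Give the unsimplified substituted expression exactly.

post: x == 19
stmt 6: z := 8 + y  -- replace 0 occurrence(s) of z with (8 + y)
  => x == 19
stmt 5: x := z * y  -- replace 1 occurrence(s) of x with (z * y)
  => ( z * y ) == 19
stmt 4: z := y + y  -- replace 1 occurrence(s) of z with (y + y)
  => ( ( y + y ) * y ) == 19
stmt 3: x := z + y  -- replace 0 occurrence(s) of x with (z + y)
  => ( ( y + y ) * y ) == 19
stmt 2: z := z - x  -- replace 0 occurrence(s) of z with (z - x)
  => ( ( y + y ) * y ) == 19
stmt 1: x := y - 6  -- replace 0 occurrence(s) of x with (y - 6)
  => ( ( y + y ) * y ) == 19

Answer: ( ( y + y ) * y ) == 19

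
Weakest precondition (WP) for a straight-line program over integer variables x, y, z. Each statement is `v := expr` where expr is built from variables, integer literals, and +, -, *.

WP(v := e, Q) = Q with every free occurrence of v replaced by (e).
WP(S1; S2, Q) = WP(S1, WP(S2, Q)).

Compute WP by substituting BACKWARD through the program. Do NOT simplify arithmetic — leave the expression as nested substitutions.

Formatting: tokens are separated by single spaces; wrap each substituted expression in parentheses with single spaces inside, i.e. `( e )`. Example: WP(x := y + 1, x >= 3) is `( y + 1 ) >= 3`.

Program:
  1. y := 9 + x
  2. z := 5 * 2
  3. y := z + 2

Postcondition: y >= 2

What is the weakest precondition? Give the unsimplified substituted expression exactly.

Answer: ( ( 5 * 2 ) + 2 ) >= 2

Derivation:
post: y >= 2
stmt 3: y := z + 2  -- replace 1 occurrence(s) of y with (z + 2)
  => ( z + 2 ) >= 2
stmt 2: z := 5 * 2  -- replace 1 occurrence(s) of z with (5 * 2)
  => ( ( 5 * 2 ) + 2 ) >= 2
stmt 1: y := 9 + x  -- replace 0 occurrence(s) of y with (9 + x)
  => ( ( 5 * 2 ) + 2 ) >= 2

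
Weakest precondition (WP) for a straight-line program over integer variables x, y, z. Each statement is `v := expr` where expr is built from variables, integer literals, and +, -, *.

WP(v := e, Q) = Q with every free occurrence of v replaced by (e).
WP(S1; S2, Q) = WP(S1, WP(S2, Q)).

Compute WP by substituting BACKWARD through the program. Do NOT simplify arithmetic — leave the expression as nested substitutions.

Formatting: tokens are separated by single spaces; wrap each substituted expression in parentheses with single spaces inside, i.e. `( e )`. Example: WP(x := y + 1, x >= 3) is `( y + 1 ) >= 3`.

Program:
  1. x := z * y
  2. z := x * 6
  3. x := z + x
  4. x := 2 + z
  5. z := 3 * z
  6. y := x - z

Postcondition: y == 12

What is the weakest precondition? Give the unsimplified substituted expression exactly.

Answer: ( ( 2 + ( ( z * y ) * 6 ) ) - ( 3 * ( ( z * y ) * 6 ) ) ) == 12

Derivation:
post: y == 12
stmt 6: y := x - z  -- replace 1 occurrence(s) of y with (x - z)
  => ( x - z ) == 12
stmt 5: z := 3 * z  -- replace 1 occurrence(s) of z with (3 * z)
  => ( x - ( 3 * z ) ) == 12
stmt 4: x := 2 + z  -- replace 1 occurrence(s) of x with (2 + z)
  => ( ( 2 + z ) - ( 3 * z ) ) == 12
stmt 3: x := z + x  -- replace 0 occurrence(s) of x with (z + x)
  => ( ( 2 + z ) - ( 3 * z ) ) == 12
stmt 2: z := x * 6  -- replace 2 occurrence(s) of z with (x * 6)
  => ( ( 2 + ( x * 6 ) ) - ( 3 * ( x * 6 ) ) ) == 12
stmt 1: x := z * y  -- replace 2 occurrence(s) of x with (z * y)
  => ( ( 2 + ( ( z * y ) * 6 ) ) - ( 3 * ( ( z * y ) * 6 ) ) ) == 12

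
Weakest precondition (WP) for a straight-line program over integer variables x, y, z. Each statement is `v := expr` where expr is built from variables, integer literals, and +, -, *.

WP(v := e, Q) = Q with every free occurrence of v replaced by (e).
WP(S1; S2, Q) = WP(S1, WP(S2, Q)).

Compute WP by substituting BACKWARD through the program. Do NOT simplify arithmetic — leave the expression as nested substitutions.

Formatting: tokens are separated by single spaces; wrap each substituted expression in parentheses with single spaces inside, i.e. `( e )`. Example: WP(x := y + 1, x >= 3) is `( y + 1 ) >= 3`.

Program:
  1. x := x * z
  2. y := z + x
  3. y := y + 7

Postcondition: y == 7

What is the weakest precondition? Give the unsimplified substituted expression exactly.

Answer: ( ( z + ( x * z ) ) + 7 ) == 7

Derivation:
post: y == 7
stmt 3: y := y + 7  -- replace 1 occurrence(s) of y with (y + 7)
  => ( y + 7 ) == 7
stmt 2: y := z + x  -- replace 1 occurrence(s) of y with (z + x)
  => ( ( z + x ) + 7 ) == 7
stmt 1: x := x * z  -- replace 1 occurrence(s) of x with (x * z)
  => ( ( z + ( x * z ) ) + 7 ) == 7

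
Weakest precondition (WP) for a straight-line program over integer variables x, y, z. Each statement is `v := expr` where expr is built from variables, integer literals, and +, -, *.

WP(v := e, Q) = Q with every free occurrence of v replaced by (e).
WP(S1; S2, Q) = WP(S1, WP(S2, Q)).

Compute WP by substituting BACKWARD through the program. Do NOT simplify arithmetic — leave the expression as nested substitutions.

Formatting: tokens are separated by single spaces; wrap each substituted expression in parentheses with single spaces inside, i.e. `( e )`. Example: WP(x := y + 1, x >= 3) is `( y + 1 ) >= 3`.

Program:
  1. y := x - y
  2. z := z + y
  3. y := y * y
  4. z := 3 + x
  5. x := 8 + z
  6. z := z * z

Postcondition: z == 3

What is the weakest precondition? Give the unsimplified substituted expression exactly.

post: z == 3
stmt 6: z := z * z  -- replace 1 occurrence(s) of z with (z * z)
  => ( z * z ) == 3
stmt 5: x := 8 + z  -- replace 0 occurrence(s) of x with (8 + z)
  => ( z * z ) == 3
stmt 4: z := 3 + x  -- replace 2 occurrence(s) of z with (3 + x)
  => ( ( 3 + x ) * ( 3 + x ) ) == 3
stmt 3: y := y * y  -- replace 0 occurrence(s) of y with (y * y)
  => ( ( 3 + x ) * ( 3 + x ) ) == 3
stmt 2: z := z + y  -- replace 0 occurrence(s) of z with (z + y)
  => ( ( 3 + x ) * ( 3 + x ) ) == 3
stmt 1: y := x - y  -- replace 0 occurrence(s) of y with (x - y)
  => ( ( 3 + x ) * ( 3 + x ) ) == 3

Answer: ( ( 3 + x ) * ( 3 + x ) ) == 3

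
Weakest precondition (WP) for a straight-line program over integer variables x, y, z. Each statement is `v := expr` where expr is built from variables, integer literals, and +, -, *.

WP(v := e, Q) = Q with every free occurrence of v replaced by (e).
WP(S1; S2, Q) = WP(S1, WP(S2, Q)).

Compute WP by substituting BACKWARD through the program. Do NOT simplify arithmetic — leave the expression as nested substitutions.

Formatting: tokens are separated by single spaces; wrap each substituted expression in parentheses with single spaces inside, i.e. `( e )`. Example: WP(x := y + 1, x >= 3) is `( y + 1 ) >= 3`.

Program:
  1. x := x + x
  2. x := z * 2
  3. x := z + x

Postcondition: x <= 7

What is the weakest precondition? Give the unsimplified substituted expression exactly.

post: x <= 7
stmt 3: x := z + x  -- replace 1 occurrence(s) of x with (z + x)
  => ( z + x ) <= 7
stmt 2: x := z * 2  -- replace 1 occurrence(s) of x with (z * 2)
  => ( z + ( z * 2 ) ) <= 7
stmt 1: x := x + x  -- replace 0 occurrence(s) of x with (x + x)
  => ( z + ( z * 2 ) ) <= 7

Answer: ( z + ( z * 2 ) ) <= 7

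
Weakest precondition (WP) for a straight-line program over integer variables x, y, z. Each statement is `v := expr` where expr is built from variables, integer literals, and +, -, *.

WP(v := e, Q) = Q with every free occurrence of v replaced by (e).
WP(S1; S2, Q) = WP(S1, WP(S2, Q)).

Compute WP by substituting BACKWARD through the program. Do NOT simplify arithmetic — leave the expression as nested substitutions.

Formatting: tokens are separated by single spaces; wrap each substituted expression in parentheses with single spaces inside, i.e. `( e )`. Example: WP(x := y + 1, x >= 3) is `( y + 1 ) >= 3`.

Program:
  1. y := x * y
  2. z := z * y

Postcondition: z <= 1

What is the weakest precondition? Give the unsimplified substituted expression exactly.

post: z <= 1
stmt 2: z := z * y  -- replace 1 occurrence(s) of z with (z * y)
  => ( z * y ) <= 1
stmt 1: y := x * y  -- replace 1 occurrence(s) of y with (x * y)
  => ( z * ( x * y ) ) <= 1

Answer: ( z * ( x * y ) ) <= 1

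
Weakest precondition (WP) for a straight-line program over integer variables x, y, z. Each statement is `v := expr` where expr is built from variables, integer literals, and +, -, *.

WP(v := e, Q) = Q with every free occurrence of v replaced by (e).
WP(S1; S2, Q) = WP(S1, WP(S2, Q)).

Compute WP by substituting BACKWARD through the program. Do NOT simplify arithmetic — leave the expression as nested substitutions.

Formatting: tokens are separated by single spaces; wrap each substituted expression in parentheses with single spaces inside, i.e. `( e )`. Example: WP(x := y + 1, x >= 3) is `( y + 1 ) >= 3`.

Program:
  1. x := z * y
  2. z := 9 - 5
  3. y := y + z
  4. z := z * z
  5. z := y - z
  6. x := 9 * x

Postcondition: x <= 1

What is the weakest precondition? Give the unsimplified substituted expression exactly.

Answer: ( 9 * ( z * y ) ) <= 1

Derivation:
post: x <= 1
stmt 6: x := 9 * x  -- replace 1 occurrence(s) of x with (9 * x)
  => ( 9 * x ) <= 1
stmt 5: z := y - z  -- replace 0 occurrence(s) of z with (y - z)
  => ( 9 * x ) <= 1
stmt 4: z := z * z  -- replace 0 occurrence(s) of z with (z * z)
  => ( 9 * x ) <= 1
stmt 3: y := y + z  -- replace 0 occurrence(s) of y with (y + z)
  => ( 9 * x ) <= 1
stmt 2: z := 9 - 5  -- replace 0 occurrence(s) of z with (9 - 5)
  => ( 9 * x ) <= 1
stmt 1: x := z * y  -- replace 1 occurrence(s) of x with (z * y)
  => ( 9 * ( z * y ) ) <= 1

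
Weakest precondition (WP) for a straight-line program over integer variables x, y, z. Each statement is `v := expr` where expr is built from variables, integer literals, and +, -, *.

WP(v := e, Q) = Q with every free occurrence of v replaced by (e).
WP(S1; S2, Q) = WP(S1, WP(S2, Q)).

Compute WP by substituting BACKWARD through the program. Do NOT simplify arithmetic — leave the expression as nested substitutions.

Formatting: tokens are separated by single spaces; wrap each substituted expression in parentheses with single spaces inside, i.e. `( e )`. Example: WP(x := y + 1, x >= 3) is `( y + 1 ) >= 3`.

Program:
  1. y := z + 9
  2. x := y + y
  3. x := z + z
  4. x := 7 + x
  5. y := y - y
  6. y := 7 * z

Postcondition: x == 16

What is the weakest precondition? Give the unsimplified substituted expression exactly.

Answer: ( 7 + ( z + z ) ) == 16

Derivation:
post: x == 16
stmt 6: y := 7 * z  -- replace 0 occurrence(s) of y with (7 * z)
  => x == 16
stmt 5: y := y - y  -- replace 0 occurrence(s) of y with (y - y)
  => x == 16
stmt 4: x := 7 + x  -- replace 1 occurrence(s) of x with (7 + x)
  => ( 7 + x ) == 16
stmt 3: x := z + z  -- replace 1 occurrence(s) of x with (z + z)
  => ( 7 + ( z + z ) ) == 16
stmt 2: x := y + y  -- replace 0 occurrence(s) of x with (y + y)
  => ( 7 + ( z + z ) ) == 16
stmt 1: y := z + 9  -- replace 0 occurrence(s) of y with (z + 9)
  => ( 7 + ( z + z ) ) == 16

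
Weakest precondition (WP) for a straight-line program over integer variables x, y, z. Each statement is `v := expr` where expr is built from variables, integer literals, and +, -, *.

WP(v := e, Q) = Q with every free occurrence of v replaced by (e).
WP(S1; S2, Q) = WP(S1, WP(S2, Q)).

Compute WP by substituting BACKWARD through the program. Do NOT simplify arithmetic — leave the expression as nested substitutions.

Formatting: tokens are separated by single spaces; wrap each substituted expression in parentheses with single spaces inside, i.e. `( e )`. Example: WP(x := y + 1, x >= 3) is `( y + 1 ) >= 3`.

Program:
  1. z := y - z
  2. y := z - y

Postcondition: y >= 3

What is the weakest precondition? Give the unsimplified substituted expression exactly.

Answer: ( ( y - z ) - y ) >= 3

Derivation:
post: y >= 3
stmt 2: y := z - y  -- replace 1 occurrence(s) of y with (z - y)
  => ( z - y ) >= 3
stmt 1: z := y - z  -- replace 1 occurrence(s) of z with (y - z)
  => ( ( y - z ) - y ) >= 3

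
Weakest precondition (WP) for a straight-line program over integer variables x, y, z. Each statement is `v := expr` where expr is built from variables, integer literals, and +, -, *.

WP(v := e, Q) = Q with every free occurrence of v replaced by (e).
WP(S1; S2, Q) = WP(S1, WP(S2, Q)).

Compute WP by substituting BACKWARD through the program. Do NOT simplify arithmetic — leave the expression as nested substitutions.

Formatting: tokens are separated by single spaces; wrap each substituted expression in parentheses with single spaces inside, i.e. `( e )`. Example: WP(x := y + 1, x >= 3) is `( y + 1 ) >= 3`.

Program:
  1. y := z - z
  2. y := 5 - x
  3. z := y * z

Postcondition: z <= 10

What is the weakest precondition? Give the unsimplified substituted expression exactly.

post: z <= 10
stmt 3: z := y * z  -- replace 1 occurrence(s) of z with (y * z)
  => ( y * z ) <= 10
stmt 2: y := 5 - x  -- replace 1 occurrence(s) of y with (5 - x)
  => ( ( 5 - x ) * z ) <= 10
stmt 1: y := z - z  -- replace 0 occurrence(s) of y with (z - z)
  => ( ( 5 - x ) * z ) <= 10

Answer: ( ( 5 - x ) * z ) <= 10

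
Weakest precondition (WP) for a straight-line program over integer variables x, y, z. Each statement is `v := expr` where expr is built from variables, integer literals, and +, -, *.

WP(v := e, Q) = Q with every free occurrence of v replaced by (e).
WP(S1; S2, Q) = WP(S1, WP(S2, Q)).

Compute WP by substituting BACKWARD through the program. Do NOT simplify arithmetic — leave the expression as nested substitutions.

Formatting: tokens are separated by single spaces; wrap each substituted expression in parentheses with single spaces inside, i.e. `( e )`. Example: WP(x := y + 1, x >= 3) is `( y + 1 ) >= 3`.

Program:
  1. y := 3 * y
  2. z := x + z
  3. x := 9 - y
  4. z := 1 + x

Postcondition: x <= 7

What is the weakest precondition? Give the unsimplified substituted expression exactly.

Answer: ( 9 - ( 3 * y ) ) <= 7

Derivation:
post: x <= 7
stmt 4: z := 1 + x  -- replace 0 occurrence(s) of z with (1 + x)
  => x <= 7
stmt 3: x := 9 - y  -- replace 1 occurrence(s) of x with (9 - y)
  => ( 9 - y ) <= 7
stmt 2: z := x + z  -- replace 0 occurrence(s) of z with (x + z)
  => ( 9 - y ) <= 7
stmt 1: y := 3 * y  -- replace 1 occurrence(s) of y with (3 * y)
  => ( 9 - ( 3 * y ) ) <= 7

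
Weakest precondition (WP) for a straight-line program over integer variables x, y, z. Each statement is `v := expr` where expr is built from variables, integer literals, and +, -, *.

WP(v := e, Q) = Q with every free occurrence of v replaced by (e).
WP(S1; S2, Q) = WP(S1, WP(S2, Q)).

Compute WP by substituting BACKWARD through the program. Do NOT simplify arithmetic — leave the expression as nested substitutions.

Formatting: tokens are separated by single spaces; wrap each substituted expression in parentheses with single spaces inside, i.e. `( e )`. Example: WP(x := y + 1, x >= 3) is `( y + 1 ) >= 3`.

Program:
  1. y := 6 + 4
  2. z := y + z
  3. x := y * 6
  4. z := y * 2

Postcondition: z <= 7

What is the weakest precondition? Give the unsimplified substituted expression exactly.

Answer: ( ( 6 + 4 ) * 2 ) <= 7

Derivation:
post: z <= 7
stmt 4: z := y * 2  -- replace 1 occurrence(s) of z with (y * 2)
  => ( y * 2 ) <= 7
stmt 3: x := y * 6  -- replace 0 occurrence(s) of x with (y * 6)
  => ( y * 2 ) <= 7
stmt 2: z := y + z  -- replace 0 occurrence(s) of z with (y + z)
  => ( y * 2 ) <= 7
stmt 1: y := 6 + 4  -- replace 1 occurrence(s) of y with (6 + 4)
  => ( ( 6 + 4 ) * 2 ) <= 7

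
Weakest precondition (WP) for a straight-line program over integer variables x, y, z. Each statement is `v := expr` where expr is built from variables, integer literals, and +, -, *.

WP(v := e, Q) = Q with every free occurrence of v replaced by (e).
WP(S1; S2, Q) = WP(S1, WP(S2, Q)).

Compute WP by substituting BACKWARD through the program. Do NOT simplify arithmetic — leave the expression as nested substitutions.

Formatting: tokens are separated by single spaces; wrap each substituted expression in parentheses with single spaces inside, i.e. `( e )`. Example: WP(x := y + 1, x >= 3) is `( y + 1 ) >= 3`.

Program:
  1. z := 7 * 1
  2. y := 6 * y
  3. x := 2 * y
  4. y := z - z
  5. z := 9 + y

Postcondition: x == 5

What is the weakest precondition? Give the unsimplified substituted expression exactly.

Answer: ( 2 * ( 6 * y ) ) == 5

Derivation:
post: x == 5
stmt 5: z := 9 + y  -- replace 0 occurrence(s) of z with (9 + y)
  => x == 5
stmt 4: y := z - z  -- replace 0 occurrence(s) of y with (z - z)
  => x == 5
stmt 3: x := 2 * y  -- replace 1 occurrence(s) of x with (2 * y)
  => ( 2 * y ) == 5
stmt 2: y := 6 * y  -- replace 1 occurrence(s) of y with (6 * y)
  => ( 2 * ( 6 * y ) ) == 5
stmt 1: z := 7 * 1  -- replace 0 occurrence(s) of z with (7 * 1)
  => ( 2 * ( 6 * y ) ) == 5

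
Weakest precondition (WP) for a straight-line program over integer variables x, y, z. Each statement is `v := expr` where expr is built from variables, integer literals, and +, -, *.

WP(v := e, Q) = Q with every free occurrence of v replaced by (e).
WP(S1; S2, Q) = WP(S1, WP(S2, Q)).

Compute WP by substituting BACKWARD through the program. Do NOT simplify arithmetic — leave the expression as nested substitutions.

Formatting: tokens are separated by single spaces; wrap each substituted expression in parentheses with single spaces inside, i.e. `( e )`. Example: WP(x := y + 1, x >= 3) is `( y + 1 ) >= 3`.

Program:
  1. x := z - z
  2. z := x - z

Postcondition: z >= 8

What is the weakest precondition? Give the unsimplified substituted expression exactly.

Answer: ( ( z - z ) - z ) >= 8

Derivation:
post: z >= 8
stmt 2: z := x - z  -- replace 1 occurrence(s) of z with (x - z)
  => ( x - z ) >= 8
stmt 1: x := z - z  -- replace 1 occurrence(s) of x with (z - z)
  => ( ( z - z ) - z ) >= 8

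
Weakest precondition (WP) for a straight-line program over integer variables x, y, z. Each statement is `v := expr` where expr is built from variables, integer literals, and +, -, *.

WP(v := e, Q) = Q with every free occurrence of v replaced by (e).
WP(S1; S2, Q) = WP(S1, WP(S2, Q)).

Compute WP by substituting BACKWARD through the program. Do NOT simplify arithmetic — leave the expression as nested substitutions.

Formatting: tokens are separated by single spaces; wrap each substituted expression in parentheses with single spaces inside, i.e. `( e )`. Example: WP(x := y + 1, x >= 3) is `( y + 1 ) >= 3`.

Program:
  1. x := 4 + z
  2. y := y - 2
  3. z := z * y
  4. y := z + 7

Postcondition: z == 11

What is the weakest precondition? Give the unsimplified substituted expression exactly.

Answer: ( z * ( y - 2 ) ) == 11

Derivation:
post: z == 11
stmt 4: y := z + 7  -- replace 0 occurrence(s) of y with (z + 7)
  => z == 11
stmt 3: z := z * y  -- replace 1 occurrence(s) of z with (z * y)
  => ( z * y ) == 11
stmt 2: y := y - 2  -- replace 1 occurrence(s) of y with (y - 2)
  => ( z * ( y - 2 ) ) == 11
stmt 1: x := 4 + z  -- replace 0 occurrence(s) of x with (4 + z)
  => ( z * ( y - 2 ) ) == 11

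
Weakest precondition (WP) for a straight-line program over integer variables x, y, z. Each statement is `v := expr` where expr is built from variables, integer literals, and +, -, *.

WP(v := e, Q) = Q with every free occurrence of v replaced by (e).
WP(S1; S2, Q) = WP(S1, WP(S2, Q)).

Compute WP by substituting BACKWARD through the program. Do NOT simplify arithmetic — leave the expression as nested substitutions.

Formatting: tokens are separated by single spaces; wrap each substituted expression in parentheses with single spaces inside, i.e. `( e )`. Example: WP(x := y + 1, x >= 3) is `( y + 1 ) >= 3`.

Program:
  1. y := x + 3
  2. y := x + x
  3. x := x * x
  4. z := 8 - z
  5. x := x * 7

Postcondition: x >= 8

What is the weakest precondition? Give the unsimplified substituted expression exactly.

post: x >= 8
stmt 5: x := x * 7  -- replace 1 occurrence(s) of x with (x * 7)
  => ( x * 7 ) >= 8
stmt 4: z := 8 - z  -- replace 0 occurrence(s) of z with (8 - z)
  => ( x * 7 ) >= 8
stmt 3: x := x * x  -- replace 1 occurrence(s) of x with (x * x)
  => ( ( x * x ) * 7 ) >= 8
stmt 2: y := x + x  -- replace 0 occurrence(s) of y with (x + x)
  => ( ( x * x ) * 7 ) >= 8
stmt 1: y := x + 3  -- replace 0 occurrence(s) of y with (x + 3)
  => ( ( x * x ) * 7 ) >= 8

Answer: ( ( x * x ) * 7 ) >= 8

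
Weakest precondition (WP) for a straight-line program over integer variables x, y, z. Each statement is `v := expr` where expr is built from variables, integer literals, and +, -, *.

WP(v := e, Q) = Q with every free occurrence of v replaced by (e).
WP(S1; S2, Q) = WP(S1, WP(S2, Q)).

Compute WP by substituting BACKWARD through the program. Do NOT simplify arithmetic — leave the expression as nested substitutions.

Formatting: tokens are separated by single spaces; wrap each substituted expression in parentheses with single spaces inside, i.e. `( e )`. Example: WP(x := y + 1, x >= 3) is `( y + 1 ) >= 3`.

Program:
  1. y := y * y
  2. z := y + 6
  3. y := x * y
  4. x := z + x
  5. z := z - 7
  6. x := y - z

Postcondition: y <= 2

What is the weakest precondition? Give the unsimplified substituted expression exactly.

Answer: ( x * ( y * y ) ) <= 2

Derivation:
post: y <= 2
stmt 6: x := y - z  -- replace 0 occurrence(s) of x with (y - z)
  => y <= 2
stmt 5: z := z - 7  -- replace 0 occurrence(s) of z with (z - 7)
  => y <= 2
stmt 4: x := z + x  -- replace 0 occurrence(s) of x with (z + x)
  => y <= 2
stmt 3: y := x * y  -- replace 1 occurrence(s) of y with (x * y)
  => ( x * y ) <= 2
stmt 2: z := y + 6  -- replace 0 occurrence(s) of z with (y + 6)
  => ( x * y ) <= 2
stmt 1: y := y * y  -- replace 1 occurrence(s) of y with (y * y)
  => ( x * ( y * y ) ) <= 2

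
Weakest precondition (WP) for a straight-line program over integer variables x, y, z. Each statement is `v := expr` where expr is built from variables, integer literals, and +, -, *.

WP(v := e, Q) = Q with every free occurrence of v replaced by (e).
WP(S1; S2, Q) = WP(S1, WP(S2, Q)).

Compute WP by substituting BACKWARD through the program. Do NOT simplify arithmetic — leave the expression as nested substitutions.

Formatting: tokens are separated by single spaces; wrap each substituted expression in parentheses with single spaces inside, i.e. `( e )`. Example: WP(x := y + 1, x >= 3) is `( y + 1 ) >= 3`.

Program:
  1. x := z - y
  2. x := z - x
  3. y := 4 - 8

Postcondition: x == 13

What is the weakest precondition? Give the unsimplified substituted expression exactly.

post: x == 13
stmt 3: y := 4 - 8  -- replace 0 occurrence(s) of y with (4 - 8)
  => x == 13
stmt 2: x := z - x  -- replace 1 occurrence(s) of x with (z - x)
  => ( z - x ) == 13
stmt 1: x := z - y  -- replace 1 occurrence(s) of x with (z - y)
  => ( z - ( z - y ) ) == 13

Answer: ( z - ( z - y ) ) == 13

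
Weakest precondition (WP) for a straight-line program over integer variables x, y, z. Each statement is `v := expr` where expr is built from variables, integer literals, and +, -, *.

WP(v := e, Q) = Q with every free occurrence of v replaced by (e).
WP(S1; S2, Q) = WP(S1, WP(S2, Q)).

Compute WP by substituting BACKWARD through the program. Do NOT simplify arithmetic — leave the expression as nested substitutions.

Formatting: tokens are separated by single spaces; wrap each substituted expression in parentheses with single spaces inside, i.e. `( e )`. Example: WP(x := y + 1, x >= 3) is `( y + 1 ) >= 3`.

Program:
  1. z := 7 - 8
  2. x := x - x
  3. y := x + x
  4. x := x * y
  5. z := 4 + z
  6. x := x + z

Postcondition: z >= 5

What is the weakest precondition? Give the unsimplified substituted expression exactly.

post: z >= 5
stmt 6: x := x + z  -- replace 0 occurrence(s) of x with (x + z)
  => z >= 5
stmt 5: z := 4 + z  -- replace 1 occurrence(s) of z with (4 + z)
  => ( 4 + z ) >= 5
stmt 4: x := x * y  -- replace 0 occurrence(s) of x with (x * y)
  => ( 4 + z ) >= 5
stmt 3: y := x + x  -- replace 0 occurrence(s) of y with (x + x)
  => ( 4 + z ) >= 5
stmt 2: x := x - x  -- replace 0 occurrence(s) of x with (x - x)
  => ( 4 + z ) >= 5
stmt 1: z := 7 - 8  -- replace 1 occurrence(s) of z with (7 - 8)
  => ( 4 + ( 7 - 8 ) ) >= 5

Answer: ( 4 + ( 7 - 8 ) ) >= 5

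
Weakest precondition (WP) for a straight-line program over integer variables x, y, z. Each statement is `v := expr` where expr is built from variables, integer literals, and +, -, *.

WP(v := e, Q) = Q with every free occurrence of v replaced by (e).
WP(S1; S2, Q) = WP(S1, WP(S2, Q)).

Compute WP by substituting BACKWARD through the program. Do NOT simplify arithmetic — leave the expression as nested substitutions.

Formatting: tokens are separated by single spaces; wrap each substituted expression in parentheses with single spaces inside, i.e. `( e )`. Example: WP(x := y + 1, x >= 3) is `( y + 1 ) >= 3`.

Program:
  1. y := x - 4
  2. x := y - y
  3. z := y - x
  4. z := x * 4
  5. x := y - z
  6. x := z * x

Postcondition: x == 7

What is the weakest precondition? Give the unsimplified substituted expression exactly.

post: x == 7
stmt 6: x := z * x  -- replace 1 occurrence(s) of x with (z * x)
  => ( z * x ) == 7
stmt 5: x := y - z  -- replace 1 occurrence(s) of x with (y - z)
  => ( z * ( y - z ) ) == 7
stmt 4: z := x * 4  -- replace 2 occurrence(s) of z with (x * 4)
  => ( ( x * 4 ) * ( y - ( x * 4 ) ) ) == 7
stmt 3: z := y - x  -- replace 0 occurrence(s) of z with (y - x)
  => ( ( x * 4 ) * ( y - ( x * 4 ) ) ) == 7
stmt 2: x := y - y  -- replace 2 occurrence(s) of x with (y - y)
  => ( ( ( y - y ) * 4 ) * ( y - ( ( y - y ) * 4 ) ) ) == 7
stmt 1: y := x - 4  -- replace 5 occurrence(s) of y with (x - 4)
  => ( ( ( ( x - 4 ) - ( x - 4 ) ) * 4 ) * ( ( x - 4 ) - ( ( ( x - 4 ) - ( x - 4 ) ) * 4 ) ) ) == 7

Answer: ( ( ( ( x - 4 ) - ( x - 4 ) ) * 4 ) * ( ( x - 4 ) - ( ( ( x - 4 ) - ( x - 4 ) ) * 4 ) ) ) == 7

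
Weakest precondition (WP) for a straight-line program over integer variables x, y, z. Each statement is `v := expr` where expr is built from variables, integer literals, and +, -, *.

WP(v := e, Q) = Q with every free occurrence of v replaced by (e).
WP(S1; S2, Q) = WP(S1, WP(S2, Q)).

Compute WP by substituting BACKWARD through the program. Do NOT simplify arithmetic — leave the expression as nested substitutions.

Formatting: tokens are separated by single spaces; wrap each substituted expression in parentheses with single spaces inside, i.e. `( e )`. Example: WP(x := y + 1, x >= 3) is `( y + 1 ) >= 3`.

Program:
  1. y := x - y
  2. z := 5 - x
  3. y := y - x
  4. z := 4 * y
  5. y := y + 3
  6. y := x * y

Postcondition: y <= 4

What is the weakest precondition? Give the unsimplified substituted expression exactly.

Answer: ( x * ( ( ( x - y ) - x ) + 3 ) ) <= 4

Derivation:
post: y <= 4
stmt 6: y := x * y  -- replace 1 occurrence(s) of y with (x * y)
  => ( x * y ) <= 4
stmt 5: y := y + 3  -- replace 1 occurrence(s) of y with (y + 3)
  => ( x * ( y + 3 ) ) <= 4
stmt 4: z := 4 * y  -- replace 0 occurrence(s) of z with (4 * y)
  => ( x * ( y + 3 ) ) <= 4
stmt 3: y := y - x  -- replace 1 occurrence(s) of y with (y - x)
  => ( x * ( ( y - x ) + 3 ) ) <= 4
stmt 2: z := 5 - x  -- replace 0 occurrence(s) of z with (5 - x)
  => ( x * ( ( y - x ) + 3 ) ) <= 4
stmt 1: y := x - y  -- replace 1 occurrence(s) of y with (x - y)
  => ( x * ( ( ( x - y ) - x ) + 3 ) ) <= 4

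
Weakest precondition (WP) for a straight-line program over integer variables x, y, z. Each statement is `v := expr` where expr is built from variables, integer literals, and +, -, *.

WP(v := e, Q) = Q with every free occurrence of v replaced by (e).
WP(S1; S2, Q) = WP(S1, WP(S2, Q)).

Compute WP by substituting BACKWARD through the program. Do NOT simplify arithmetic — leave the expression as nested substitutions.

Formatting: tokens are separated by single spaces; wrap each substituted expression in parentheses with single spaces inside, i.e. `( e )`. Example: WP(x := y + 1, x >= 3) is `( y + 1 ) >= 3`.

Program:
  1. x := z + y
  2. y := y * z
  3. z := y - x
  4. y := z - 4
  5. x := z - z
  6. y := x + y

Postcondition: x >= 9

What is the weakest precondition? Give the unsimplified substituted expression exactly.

Answer: ( ( ( y * z ) - ( z + y ) ) - ( ( y * z ) - ( z + y ) ) ) >= 9

Derivation:
post: x >= 9
stmt 6: y := x + y  -- replace 0 occurrence(s) of y with (x + y)
  => x >= 9
stmt 5: x := z - z  -- replace 1 occurrence(s) of x with (z - z)
  => ( z - z ) >= 9
stmt 4: y := z - 4  -- replace 0 occurrence(s) of y with (z - 4)
  => ( z - z ) >= 9
stmt 3: z := y - x  -- replace 2 occurrence(s) of z with (y - x)
  => ( ( y - x ) - ( y - x ) ) >= 9
stmt 2: y := y * z  -- replace 2 occurrence(s) of y with (y * z)
  => ( ( ( y * z ) - x ) - ( ( y * z ) - x ) ) >= 9
stmt 1: x := z + y  -- replace 2 occurrence(s) of x with (z + y)
  => ( ( ( y * z ) - ( z + y ) ) - ( ( y * z ) - ( z + y ) ) ) >= 9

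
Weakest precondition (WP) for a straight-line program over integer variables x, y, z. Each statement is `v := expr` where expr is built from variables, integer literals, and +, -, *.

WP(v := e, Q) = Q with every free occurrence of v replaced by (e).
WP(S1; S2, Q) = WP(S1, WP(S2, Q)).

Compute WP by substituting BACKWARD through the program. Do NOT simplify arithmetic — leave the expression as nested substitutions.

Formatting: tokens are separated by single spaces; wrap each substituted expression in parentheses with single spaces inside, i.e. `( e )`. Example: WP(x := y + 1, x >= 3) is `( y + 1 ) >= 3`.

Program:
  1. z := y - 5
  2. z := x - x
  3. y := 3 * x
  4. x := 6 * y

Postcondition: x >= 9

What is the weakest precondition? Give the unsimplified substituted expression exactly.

post: x >= 9
stmt 4: x := 6 * y  -- replace 1 occurrence(s) of x with (6 * y)
  => ( 6 * y ) >= 9
stmt 3: y := 3 * x  -- replace 1 occurrence(s) of y with (3 * x)
  => ( 6 * ( 3 * x ) ) >= 9
stmt 2: z := x - x  -- replace 0 occurrence(s) of z with (x - x)
  => ( 6 * ( 3 * x ) ) >= 9
stmt 1: z := y - 5  -- replace 0 occurrence(s) of z with (y - 5)
  => ( 6 * ( 3 * x ) ) >= 9

Answer: ( 6 * ( 3 * x ) ) >= 9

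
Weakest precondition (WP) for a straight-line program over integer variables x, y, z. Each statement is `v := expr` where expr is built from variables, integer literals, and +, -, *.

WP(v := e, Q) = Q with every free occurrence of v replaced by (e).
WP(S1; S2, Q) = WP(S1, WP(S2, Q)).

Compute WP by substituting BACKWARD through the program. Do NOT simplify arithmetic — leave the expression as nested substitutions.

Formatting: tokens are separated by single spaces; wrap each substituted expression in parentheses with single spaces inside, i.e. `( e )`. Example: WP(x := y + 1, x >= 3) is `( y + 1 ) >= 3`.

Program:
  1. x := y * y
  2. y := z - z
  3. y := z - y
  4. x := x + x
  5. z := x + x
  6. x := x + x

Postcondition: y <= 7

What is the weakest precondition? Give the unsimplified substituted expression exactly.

Answer: ( z - ( z - z ) ) <= 7

Derivation:
post: y <= 7
stmt 6: x := x + x  -- replace 0 occurrence(s) of x with (x + x)
  => y <= 7
stmt 5: z := x + x  -- replace 0 occurrence(s) of z with (x + x)
  => y <= 7
stmt 4: x := x + x  -- replace 0 occurrence(s) of x with (x + x)
  => y <= 7
stmt 3: y := z - y  -- replace 1 occurrence(s) of y with (z - y)
  => ( z - y ) <= 7
stmt 2: y := z - z  -- replace 1 occurrence(s) of y with (z - z)
  => ( z - ( z - z ) ) <= 7
stmt 1: x := y * y  -- replace 0 occurrence(s) of x with (y * y)
  => ( z - ( z - z ) ) <= 7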